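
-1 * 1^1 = -1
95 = 95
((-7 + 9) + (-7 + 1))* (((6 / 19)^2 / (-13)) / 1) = 144 / 4693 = 0.03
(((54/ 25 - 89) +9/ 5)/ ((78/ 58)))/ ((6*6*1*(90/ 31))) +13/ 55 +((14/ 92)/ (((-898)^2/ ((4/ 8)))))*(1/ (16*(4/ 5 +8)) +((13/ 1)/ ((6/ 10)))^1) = -7603228177892591/ 20623995190656000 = -0.37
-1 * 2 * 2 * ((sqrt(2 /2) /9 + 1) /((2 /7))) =-140 /9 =-15.56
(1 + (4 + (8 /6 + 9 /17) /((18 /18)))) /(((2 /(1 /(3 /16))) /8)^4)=5872025600 /4131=1421453.79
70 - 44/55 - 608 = -2694/5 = -538.80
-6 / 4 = -3 / 2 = -1.50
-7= -7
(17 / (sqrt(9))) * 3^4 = 459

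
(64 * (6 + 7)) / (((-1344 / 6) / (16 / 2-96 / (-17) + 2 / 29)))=-25116 / 493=-50.95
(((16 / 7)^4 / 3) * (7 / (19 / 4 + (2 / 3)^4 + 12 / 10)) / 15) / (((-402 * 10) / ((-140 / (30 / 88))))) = 11534336 / 163476985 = 0.07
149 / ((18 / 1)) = 149 / 18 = 8.28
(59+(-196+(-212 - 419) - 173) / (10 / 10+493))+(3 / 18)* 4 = 42713 / 741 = 57.64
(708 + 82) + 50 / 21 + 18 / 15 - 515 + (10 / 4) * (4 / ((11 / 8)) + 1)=288.35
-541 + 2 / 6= -1622 / 3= -540.67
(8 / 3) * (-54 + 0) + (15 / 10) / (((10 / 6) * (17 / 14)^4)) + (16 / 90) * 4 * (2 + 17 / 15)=-7969287896 / 56376675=-141.36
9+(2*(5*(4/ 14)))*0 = 9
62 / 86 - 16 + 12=-141 / 43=-3.28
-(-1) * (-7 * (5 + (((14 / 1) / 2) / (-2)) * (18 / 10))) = 91 / 10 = 9.10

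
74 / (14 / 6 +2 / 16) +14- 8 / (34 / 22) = 39042 / 1003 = 38.93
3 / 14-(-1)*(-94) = -93.79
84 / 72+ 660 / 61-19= -2567 / 366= -7.01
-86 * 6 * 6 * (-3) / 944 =9.84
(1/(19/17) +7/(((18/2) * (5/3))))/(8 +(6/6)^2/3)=388/2375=0.16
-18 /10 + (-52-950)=-5019 /5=-1003.80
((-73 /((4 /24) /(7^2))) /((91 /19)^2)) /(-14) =79059 /1183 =66.83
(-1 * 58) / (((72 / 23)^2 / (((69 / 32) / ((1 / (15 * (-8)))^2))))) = -8821075 / 48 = -183772.40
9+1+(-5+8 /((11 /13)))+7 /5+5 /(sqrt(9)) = 2891 /165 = 17.52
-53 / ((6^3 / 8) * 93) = -53 / 2511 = -0.02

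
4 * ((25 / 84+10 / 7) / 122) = 145 / 2562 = 0.06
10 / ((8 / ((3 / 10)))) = 3 / 8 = 0.38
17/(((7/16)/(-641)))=-174352/7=-24907.43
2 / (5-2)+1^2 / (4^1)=11 / 12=0.92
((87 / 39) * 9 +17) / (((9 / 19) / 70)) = 641060 / 117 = 5479.15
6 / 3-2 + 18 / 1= 18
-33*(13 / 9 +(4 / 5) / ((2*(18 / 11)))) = -836 / 15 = -55.73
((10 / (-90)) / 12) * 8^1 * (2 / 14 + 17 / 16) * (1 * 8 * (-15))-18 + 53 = 320 / 7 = 45.71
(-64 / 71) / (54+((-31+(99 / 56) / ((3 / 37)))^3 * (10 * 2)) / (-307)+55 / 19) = -16389890048 / 1955795954403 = -0.01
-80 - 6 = -86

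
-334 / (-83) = 334 / 83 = 4.02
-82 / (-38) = 41 / 19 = 2.16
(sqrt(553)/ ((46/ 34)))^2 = 159817/ 529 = 302.11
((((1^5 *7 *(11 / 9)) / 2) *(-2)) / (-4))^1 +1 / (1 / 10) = 12.14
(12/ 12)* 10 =10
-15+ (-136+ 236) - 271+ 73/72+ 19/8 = -3287/18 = -182.61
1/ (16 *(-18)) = -1/ 288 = -0.00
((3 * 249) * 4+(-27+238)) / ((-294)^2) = 457 / 12348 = 0.04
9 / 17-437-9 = -7573 / 17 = -445.47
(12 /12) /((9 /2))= 2 /9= 0.22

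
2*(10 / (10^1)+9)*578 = 11560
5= 5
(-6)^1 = -6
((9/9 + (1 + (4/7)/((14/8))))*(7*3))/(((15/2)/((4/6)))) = 152/35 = 4.34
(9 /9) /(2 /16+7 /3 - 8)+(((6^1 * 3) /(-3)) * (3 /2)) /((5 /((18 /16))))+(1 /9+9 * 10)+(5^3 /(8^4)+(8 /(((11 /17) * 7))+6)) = 25807127551 /269660160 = 95.70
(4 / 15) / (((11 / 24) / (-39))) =-1248 / 55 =-22.69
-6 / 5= -1.20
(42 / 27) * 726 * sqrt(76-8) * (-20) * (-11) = 1490720 * sqrt(17) / 3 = 2048798.67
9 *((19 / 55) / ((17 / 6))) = 1026 / 935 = 1.10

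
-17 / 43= -0.40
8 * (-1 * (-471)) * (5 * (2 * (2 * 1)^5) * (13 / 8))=1959360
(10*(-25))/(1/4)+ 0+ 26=-974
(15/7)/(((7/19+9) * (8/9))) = 2565/9968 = 0.26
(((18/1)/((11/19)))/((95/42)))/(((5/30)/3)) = 13608/55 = 247.42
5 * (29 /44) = 145 /44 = 3.30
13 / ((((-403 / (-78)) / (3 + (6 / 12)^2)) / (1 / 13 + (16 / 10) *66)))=267891 / 310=864.16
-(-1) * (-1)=-1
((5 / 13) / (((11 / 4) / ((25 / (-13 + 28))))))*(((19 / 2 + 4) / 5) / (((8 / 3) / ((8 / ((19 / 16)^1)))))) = 4320 / 2717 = 1.59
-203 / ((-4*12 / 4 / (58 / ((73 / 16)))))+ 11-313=-19042 / 219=-86.95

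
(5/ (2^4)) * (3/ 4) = 15/ 64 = 0.23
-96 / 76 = -24 / 19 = -1.26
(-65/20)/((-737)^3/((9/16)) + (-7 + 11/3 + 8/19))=2223/486783714440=0.00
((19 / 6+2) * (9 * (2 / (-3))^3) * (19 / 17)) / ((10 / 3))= -1178 / 255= -4.62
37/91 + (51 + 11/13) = 4755/91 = 52.25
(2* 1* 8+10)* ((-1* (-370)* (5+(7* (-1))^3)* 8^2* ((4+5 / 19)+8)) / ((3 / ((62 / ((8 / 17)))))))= -6388196863360 / 57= -112073629181.75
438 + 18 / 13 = 5712 / 13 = 439.38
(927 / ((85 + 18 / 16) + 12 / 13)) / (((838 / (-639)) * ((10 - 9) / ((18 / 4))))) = -138610602 / 3793207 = -36.54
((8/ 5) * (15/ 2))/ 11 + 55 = 617/ 11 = 56.09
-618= -618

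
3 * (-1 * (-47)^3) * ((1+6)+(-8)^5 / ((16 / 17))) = -10841924421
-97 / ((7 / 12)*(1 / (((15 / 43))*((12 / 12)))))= -17460 / 301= -58.01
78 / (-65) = -6 / 5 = -1.20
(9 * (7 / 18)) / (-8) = -7 / 16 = -0.44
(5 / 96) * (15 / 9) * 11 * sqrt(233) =275 * sqrt(233) / 288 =14.58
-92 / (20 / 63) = -1449 / 5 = -289.80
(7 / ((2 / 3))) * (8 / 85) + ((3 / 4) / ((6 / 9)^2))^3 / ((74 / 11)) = 43864341 / 25763840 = 1.70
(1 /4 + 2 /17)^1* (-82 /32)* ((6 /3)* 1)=-1025 /544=-1.88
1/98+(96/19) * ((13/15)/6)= 20669/27930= 0.74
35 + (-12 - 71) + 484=436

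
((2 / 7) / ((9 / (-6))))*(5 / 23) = -20 / 483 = -0.04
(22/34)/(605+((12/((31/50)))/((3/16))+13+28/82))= 13981/15590904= 0.00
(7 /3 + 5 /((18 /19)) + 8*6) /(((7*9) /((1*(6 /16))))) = 0.33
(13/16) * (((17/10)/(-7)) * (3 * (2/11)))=-663/6160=-0.11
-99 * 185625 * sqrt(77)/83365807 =-18376875 * sqrt(77)/83365807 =-1.93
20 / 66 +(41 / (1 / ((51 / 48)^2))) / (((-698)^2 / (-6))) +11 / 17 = 33219063829 / 34985144832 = 0.95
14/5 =2.80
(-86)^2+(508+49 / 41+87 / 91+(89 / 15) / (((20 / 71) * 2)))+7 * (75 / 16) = 35591480503 / 4477200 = 7949.50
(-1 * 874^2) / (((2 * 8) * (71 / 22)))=-2100659 / 142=-14793.37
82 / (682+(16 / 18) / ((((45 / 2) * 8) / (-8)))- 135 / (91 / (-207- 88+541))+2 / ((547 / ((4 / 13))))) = 0.26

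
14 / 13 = 1.08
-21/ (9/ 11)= -77/ 3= -25.67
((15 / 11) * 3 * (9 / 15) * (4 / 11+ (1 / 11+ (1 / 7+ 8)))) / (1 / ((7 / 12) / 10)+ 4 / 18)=80433 / 66187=1.22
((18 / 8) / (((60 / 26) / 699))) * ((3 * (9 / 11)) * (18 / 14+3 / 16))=2208141 / 896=2464.44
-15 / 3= -5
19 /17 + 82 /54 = 2.64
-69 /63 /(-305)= 23 /6405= 0.00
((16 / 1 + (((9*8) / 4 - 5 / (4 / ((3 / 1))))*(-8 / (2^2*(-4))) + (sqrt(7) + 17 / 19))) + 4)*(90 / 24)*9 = 135*sqrt(7) / 4 + 574965 / 608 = 1034.96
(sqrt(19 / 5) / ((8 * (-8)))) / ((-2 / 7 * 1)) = 0.11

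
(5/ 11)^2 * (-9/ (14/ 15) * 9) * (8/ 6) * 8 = -162000/ 847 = -191.26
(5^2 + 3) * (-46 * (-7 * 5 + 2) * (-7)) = -297528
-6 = -6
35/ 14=5/ 2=2.50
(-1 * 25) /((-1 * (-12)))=-25 /12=-2.08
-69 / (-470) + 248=116629 / 470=248.15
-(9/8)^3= -729/512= -1.42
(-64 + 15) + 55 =6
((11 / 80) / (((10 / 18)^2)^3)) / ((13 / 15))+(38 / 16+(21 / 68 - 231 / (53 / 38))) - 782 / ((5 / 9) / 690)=-2844506567258497 / 2928250000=-971401.54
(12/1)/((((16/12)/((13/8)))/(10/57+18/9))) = 1209/38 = 31.82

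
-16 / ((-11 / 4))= 5.82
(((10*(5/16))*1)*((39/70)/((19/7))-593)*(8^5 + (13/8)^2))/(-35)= 1734487.79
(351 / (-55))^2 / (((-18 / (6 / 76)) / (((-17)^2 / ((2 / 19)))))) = -11868363 / 24200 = -490.43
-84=-84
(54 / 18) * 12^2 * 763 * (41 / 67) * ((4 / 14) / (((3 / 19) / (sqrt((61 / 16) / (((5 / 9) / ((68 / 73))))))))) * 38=1393898976 * sqrt(378505) / 24455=35067066.93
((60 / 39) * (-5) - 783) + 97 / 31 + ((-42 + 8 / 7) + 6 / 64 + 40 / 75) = -1120898399 / 1354080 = -827.79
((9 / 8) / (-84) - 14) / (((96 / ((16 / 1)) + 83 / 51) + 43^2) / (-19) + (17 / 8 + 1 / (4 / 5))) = 3041691 / 20477548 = 0.15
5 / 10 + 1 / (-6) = 1 / 3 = 0.33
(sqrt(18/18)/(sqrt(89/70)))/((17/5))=5 * sqrt(6230)/1513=0.26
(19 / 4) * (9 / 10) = 171 / 40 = 4.28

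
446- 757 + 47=-264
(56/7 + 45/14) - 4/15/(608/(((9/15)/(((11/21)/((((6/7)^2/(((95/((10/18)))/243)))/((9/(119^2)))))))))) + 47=39881042/694925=57.39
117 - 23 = 94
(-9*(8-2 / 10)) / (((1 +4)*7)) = -351 / 175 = -2.01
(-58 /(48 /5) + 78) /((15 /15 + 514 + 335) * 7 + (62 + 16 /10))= 8635 /721632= 0.01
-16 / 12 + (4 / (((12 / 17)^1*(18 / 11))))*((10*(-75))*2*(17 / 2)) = -44154.11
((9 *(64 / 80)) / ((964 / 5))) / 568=9 / 136888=0.00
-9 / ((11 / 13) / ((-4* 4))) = 1872 / 11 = 170.18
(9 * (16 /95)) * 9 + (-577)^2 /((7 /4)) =126522092 /665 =190258.78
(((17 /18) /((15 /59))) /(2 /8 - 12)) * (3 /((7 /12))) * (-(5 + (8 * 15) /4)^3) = 9829400 /141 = 69712.06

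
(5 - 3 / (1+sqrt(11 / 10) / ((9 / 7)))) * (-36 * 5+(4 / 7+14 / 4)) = 2647725 / 3794 - 66501 * sqrt(110) / 542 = -588.97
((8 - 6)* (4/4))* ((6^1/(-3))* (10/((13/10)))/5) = -80/13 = -6.15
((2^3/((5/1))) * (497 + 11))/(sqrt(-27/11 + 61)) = 2032 * sqrt(1771)/805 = 106.23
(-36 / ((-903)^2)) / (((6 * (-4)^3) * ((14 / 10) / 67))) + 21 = 1278561647 / 60883872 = 21.00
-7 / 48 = -0.15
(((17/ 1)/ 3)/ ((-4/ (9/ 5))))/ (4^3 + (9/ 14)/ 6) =-357/ 8975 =-0.04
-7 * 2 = -14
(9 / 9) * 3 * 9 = 27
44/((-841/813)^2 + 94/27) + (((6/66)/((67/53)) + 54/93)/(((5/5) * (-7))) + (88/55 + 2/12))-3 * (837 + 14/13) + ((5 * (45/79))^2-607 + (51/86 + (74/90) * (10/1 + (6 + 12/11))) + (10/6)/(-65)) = -699561956136983058932419/226603820809936685115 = -3087.16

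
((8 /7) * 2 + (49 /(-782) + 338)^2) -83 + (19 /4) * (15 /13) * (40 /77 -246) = 758614237429 /6726764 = 112775.51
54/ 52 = 27/ 26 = 1.04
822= 822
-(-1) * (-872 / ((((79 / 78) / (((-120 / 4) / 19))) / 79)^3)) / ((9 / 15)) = 18621420480000 / 6859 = 2714888537.69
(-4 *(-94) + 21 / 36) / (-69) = -4519 / 828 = -5.46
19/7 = 2.71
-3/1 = -3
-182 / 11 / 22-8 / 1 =-1059 / 121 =-8.75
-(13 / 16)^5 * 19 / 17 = -0.40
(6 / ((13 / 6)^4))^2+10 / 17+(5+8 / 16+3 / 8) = 725250703695 / 110939378056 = 6.54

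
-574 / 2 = -287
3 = 3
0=0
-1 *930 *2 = -1860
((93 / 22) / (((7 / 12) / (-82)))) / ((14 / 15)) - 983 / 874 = -300460417 / 471086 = -637.80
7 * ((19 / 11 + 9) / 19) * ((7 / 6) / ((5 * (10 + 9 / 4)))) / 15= 236 / 47025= 0.01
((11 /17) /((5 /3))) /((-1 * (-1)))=33 /85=0.39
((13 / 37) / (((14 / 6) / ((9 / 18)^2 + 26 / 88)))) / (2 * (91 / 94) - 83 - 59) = -10998 / 18754967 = -0.00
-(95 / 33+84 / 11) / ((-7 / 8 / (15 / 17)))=10.60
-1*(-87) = 87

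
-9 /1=-9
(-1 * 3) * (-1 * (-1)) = -3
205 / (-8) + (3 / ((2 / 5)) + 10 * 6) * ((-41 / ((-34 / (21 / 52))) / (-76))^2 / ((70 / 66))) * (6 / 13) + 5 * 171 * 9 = 1800093650325439 / 234711872512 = 7669.38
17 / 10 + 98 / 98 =27 / 10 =2.70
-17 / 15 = -1.13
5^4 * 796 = 497500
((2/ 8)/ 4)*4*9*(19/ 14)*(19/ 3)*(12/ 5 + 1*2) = 11913/ 140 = 85.09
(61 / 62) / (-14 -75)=-0.01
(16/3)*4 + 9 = 91/3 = 30.33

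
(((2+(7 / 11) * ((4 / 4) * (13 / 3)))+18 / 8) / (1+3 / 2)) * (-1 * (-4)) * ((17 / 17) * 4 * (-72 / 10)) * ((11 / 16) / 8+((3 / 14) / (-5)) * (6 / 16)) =-34743 / 1540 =-22.56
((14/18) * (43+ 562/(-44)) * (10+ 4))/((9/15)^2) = 814625/891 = 914.28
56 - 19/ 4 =205/ 4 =51.25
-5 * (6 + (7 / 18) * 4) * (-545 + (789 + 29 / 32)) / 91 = -666145 / 6552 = -101.67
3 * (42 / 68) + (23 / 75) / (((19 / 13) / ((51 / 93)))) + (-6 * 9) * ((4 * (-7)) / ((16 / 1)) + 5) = -130318189 / 750975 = -173.53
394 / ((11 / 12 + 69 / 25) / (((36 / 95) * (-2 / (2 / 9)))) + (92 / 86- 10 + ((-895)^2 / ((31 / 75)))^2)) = 0.00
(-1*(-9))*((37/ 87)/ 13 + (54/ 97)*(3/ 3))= 193989/ 36569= 5.30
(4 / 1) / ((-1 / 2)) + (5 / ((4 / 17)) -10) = 13 / 4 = 3.25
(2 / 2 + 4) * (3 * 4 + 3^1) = 75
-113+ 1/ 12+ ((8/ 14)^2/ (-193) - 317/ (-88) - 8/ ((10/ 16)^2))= -8101378451/ 62416200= -129.80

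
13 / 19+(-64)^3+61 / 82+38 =-408358923 / 1558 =-262104.57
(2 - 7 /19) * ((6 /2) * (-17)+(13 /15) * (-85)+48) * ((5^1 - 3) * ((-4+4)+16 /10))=-22816 /57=-400.28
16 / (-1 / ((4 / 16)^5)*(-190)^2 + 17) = -16 / 36966383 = -0.00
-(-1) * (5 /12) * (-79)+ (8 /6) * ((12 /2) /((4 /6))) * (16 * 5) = 11125 /12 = 927.08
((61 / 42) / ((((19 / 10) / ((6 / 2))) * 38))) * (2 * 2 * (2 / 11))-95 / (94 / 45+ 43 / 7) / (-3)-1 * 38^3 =-54868.11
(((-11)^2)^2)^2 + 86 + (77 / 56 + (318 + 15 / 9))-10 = 5144622673 / 24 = 214359278.04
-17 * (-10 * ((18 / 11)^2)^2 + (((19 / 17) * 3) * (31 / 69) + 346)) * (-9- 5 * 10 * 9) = 2152117.13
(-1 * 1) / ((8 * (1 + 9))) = -1 / 80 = -0.01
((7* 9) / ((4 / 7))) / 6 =147 / 8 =18.38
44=44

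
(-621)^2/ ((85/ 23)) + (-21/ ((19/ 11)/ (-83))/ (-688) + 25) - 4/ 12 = 347913175253/ 3333360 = 104373.12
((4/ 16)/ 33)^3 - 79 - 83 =-372594815/ 2299968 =-162.00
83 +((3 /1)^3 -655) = -545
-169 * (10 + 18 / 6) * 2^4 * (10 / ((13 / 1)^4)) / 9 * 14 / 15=-1.28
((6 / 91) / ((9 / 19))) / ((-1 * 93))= -38 / 25389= -0.00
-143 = -143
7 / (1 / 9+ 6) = 63 / 55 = 1.15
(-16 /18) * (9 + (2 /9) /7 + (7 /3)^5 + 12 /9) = -1082240 /15309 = -70.69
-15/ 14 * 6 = -45/ 7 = -6.43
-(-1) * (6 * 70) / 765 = 28 / 51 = 0.55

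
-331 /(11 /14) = -421.27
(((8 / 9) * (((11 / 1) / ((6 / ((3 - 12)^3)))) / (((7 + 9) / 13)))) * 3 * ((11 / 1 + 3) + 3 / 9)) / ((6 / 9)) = -498069 / 8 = -62258.62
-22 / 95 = -0.23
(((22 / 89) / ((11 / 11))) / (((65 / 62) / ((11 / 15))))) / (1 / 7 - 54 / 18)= -26257 / 433875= -0.06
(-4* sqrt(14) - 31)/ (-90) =2* sqrt(14)/ 45 + 31/ 90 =0.51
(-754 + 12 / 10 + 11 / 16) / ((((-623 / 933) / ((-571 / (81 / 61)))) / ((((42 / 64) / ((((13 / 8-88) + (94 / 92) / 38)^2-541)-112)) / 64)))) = -124469229131620601 / 170496541891791360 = -0.73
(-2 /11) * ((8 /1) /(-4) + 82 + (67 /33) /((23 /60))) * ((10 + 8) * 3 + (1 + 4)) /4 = -636610 /2783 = -228.75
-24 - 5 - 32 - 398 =-459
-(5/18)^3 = -125/5832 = -0.02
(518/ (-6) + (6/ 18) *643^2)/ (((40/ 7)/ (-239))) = -23042229/ 4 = -5760557.25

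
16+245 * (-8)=-1944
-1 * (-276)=276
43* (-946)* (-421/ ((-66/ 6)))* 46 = -71615468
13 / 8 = 1.62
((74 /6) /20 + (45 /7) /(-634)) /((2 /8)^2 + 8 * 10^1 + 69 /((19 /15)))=6137228 /1361323215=0.00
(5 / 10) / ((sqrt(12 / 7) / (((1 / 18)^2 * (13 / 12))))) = 13 * sqrt(21) / 46656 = 0.00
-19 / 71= -0.27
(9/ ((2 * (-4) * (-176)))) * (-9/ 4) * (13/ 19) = -1053/ 107008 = -0.01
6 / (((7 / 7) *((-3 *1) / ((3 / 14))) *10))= -3 / 70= -0.04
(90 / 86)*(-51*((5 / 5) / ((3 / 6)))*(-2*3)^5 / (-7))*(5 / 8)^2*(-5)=69710625 / 301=231596.76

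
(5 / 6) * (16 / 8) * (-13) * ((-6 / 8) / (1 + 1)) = 65 / 8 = 8.12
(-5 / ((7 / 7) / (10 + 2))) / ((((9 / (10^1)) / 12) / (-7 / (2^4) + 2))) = -1250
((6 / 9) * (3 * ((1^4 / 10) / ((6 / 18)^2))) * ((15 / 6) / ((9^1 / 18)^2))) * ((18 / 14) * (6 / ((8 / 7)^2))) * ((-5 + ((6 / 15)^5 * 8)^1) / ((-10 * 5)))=10.46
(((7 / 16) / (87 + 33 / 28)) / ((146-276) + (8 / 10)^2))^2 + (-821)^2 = 286375821382956721 / 424864097856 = 674041.00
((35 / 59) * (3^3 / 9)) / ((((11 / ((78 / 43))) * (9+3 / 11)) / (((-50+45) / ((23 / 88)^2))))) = -52852800 / 22815241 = -2.32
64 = 64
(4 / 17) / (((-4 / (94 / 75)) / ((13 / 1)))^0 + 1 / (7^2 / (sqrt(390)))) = 0.17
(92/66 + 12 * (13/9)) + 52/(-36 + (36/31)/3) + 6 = 70639/3036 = 23.27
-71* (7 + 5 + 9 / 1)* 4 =-5964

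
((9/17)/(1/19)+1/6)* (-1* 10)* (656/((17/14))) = -47894560/867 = -55241.71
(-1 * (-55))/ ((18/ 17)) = 935/ 18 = 51.94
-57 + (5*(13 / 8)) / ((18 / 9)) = -847 / 16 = -52.94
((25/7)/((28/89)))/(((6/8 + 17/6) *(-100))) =-267/8428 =-0.03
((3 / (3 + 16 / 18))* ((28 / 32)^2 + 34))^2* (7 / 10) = 503.49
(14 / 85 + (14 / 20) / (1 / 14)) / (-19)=-847 / 1615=-0.52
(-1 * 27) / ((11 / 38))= -1026 / 11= -93.27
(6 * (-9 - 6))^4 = 65610000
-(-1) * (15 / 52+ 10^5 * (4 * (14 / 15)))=58240045 / 156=373333.62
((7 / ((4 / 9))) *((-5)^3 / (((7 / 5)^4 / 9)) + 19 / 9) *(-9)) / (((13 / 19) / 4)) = 1074308526 / 4459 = 240930.37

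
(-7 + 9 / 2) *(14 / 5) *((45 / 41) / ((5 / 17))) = -1071 / 41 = -26.12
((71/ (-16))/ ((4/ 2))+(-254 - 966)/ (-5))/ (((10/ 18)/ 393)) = 27365769/ 160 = 171036.06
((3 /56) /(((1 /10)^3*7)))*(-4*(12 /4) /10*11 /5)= -990 /49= -20.20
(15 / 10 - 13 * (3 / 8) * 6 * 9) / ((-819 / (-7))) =-349 / 156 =-2.24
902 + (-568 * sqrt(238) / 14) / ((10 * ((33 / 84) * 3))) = 902 -568 * sqrt(238) / 165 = 848.89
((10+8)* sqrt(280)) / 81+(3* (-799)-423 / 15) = -12126 / 5+4* sqrt(70) / 9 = -2421.48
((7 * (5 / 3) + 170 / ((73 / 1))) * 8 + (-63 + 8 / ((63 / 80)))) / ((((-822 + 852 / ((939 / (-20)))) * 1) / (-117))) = 8.23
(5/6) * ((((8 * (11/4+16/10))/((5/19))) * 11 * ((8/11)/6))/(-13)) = -2204/195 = -11.30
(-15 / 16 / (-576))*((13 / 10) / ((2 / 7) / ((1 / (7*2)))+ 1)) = 0.00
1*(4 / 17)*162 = 648 / 17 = 38.12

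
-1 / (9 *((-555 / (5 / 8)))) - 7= -55943 / 7992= -7.00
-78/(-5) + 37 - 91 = -38.40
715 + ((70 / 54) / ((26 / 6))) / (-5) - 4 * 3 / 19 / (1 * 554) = 440238722 / 615771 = 714.94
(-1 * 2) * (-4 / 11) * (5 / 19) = 40 / 209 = 0.19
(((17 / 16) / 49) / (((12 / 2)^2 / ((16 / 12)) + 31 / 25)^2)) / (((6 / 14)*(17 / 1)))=625 / 167474496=0.00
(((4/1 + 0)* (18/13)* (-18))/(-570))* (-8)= -1728/1235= -1.40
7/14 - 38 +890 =1705/2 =852.50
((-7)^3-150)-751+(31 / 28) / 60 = -2089889 / 1680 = -1243.98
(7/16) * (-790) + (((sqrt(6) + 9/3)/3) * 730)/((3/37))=27010 * sqrt(6)/9 + 207785/24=16008.90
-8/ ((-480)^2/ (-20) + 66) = 4/ 5727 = 0.00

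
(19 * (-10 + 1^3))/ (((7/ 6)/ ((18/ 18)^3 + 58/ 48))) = -9063/ 28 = -323.68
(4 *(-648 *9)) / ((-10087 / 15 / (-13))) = -4548960 / 10087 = -450.97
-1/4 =-0.25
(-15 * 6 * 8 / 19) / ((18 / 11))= -440 / 19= -23.16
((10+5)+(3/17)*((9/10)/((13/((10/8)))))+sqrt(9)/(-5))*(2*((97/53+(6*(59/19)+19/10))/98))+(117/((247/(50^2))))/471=889567470723/97831661200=9.09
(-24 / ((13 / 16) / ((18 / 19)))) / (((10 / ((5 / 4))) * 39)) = -288 / 3211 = -0.09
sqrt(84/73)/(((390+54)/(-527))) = -527*sqrt(1533)/16206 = -1.27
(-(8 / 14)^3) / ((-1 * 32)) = 2 / 343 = 0.01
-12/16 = -3/4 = -0.75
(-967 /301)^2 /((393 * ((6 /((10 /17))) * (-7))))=-4675445 /12711410901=-0.00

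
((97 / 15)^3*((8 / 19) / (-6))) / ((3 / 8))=-29205536 / 577125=-50.61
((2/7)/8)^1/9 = 1/252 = 0.00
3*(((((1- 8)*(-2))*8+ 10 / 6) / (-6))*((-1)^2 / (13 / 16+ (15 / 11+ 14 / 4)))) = -30008 / 2997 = -10.01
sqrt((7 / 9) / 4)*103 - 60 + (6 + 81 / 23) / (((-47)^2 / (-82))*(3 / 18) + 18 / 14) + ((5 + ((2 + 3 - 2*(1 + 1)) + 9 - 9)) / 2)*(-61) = -62428851 / 253805 + 103*sqrt(7) / 6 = -200.55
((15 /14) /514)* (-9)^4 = 98415 /7196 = 13.68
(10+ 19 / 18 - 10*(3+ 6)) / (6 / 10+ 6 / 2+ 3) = -7105 / 594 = -11.96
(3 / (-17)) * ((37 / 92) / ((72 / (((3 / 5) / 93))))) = -37 / 5818080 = -0.00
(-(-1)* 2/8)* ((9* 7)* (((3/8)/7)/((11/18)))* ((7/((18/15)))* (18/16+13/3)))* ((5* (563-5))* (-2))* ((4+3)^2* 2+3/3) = -1554246225/64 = -24285097.27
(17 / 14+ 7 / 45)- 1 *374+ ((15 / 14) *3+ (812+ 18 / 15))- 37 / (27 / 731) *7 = -6207139 / 945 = -6568.40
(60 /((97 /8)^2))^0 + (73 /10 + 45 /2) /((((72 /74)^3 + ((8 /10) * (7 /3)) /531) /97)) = 1166588913061 /373033324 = 3127.30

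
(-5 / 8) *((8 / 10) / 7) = -1 / 14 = -0.07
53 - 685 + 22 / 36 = -11365 / 18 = -631.39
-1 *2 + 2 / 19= -36 / 19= -1.89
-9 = -9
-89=-89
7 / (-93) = -7 / 93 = -0.08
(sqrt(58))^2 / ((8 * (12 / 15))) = 145 / 16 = 9.06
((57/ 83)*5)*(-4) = -13.73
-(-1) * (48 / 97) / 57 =16 / 1843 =0.01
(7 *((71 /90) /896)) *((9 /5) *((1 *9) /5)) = 639 /32000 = 0.02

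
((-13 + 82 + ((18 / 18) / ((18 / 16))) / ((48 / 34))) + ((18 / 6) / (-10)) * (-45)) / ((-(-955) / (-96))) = -8.36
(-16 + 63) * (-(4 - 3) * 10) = -470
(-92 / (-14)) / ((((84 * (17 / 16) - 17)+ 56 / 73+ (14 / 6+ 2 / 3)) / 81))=362664 / 51793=7.00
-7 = -7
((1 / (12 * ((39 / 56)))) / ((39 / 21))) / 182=7 / 19773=0.00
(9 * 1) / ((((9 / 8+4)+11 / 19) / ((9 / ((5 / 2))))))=8208 / 1445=5.68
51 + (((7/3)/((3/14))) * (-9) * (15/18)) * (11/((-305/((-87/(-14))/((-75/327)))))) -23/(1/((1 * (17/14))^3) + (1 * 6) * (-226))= -292326737299/10155408100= -28.79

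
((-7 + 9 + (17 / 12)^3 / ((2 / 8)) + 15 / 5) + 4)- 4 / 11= 95083 / 4752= 20.01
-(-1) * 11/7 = 11/7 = 1.57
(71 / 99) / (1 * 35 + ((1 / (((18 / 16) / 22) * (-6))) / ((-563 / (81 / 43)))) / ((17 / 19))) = 29220263 / 1426527729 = 0.02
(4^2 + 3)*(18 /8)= 171 /4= 42.75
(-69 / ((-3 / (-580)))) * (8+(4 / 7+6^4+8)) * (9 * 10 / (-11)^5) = 11031112800 / 1127357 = 9784.93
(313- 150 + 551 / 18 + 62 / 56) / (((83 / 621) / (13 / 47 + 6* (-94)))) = -12815105385 / 15604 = -821270.53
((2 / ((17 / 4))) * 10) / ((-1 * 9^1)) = -80 / 153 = -0.52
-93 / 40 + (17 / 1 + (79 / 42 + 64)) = 80.56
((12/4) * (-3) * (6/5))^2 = 2916/25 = 116.64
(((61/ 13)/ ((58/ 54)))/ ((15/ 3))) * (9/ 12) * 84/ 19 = 2.90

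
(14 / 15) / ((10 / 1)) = 7 / 75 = 0.09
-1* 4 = -4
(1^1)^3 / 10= 1 / 10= 0.10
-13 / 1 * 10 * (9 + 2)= -1430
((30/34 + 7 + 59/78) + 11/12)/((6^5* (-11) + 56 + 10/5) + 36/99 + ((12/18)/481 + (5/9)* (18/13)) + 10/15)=-10313787/92259932144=-0.00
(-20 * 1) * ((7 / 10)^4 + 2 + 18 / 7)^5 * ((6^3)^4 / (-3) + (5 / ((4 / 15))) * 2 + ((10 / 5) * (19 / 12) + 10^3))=1572420425358501516943286690965304283 / 42017500000000000000000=37422988644219.71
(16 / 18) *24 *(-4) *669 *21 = -1198848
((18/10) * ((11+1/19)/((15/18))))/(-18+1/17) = -38556/28975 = -1.33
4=4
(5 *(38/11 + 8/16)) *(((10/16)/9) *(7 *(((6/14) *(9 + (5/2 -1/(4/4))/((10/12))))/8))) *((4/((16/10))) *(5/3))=32625/1408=23.17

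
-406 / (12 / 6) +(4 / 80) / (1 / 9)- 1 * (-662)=9189 / 20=459.45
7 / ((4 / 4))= 7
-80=-80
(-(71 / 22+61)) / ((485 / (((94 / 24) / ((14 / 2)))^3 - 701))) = 5928629447 / 63880320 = 92.81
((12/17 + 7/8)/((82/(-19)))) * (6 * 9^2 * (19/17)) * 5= -94302225/94792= -994.83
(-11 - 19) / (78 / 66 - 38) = 22 / 27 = 0.81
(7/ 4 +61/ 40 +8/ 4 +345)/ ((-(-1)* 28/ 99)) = 1387089/ 1120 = 1238.47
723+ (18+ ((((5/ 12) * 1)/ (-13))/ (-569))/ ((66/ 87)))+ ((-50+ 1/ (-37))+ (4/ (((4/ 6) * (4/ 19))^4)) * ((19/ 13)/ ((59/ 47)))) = 6926094962824393/ 545661422592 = 12693.03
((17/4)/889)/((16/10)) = 85/28448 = 0.00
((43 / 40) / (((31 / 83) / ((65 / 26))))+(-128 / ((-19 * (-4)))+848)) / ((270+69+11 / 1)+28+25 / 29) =2.25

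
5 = 5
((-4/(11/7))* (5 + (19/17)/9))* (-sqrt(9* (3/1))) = 21952* sqrt(3)/561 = 67.78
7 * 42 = 294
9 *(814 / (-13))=-7326 / 13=-563.54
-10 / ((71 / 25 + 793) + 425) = -250 / 30521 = -0.01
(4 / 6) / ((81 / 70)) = 140 / 243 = 0.58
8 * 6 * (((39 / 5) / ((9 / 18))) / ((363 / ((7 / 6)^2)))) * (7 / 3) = 35672 / 5445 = 6.55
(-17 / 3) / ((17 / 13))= -4.33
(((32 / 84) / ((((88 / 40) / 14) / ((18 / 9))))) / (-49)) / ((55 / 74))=-2368 / 17787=-0.13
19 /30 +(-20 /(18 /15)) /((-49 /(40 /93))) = 106583 /136710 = 0.78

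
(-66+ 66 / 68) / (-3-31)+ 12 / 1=16083 / 1156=13.91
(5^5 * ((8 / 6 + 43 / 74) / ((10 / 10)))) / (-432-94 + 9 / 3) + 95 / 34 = -8531545 / 986901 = -8.64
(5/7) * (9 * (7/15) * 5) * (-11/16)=-165/16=-10.31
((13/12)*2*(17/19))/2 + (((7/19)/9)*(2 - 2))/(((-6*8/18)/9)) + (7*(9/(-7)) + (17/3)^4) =6298159/6156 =1023.09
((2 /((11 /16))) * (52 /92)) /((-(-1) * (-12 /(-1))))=104 /759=0.14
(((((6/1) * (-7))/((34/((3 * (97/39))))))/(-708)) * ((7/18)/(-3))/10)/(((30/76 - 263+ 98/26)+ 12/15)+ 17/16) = 90307/137511820557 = 0.00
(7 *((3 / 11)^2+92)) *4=311948 / 121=2578.08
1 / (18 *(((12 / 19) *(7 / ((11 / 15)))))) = 209 / 22680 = 0.01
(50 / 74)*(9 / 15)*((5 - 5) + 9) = 135 / 37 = 3.65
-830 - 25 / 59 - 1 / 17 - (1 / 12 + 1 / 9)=-29994085 / 36108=-830.68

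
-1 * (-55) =55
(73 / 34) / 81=73 / 2754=0.03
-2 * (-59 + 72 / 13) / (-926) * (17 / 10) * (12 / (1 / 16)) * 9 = -2041632 / 6019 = -339.20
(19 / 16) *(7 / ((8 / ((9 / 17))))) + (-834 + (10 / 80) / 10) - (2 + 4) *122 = -17031959 / 10880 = -1565.44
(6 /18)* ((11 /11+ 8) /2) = 3 /2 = 1.50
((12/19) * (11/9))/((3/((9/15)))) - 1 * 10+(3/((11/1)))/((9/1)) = -10257/1045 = -9.82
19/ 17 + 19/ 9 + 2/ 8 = 2129/ 612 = 3.48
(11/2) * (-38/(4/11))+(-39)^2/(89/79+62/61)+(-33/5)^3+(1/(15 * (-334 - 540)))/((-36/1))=-807829010521/5297751000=-152.49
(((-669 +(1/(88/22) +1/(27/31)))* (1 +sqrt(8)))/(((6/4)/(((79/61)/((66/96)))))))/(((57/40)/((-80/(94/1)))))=72908531200/145606329 +145817062400* sqrt(2)/145606329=1916.98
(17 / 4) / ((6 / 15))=85 / 8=10.62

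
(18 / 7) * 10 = 180 / 7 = 25.71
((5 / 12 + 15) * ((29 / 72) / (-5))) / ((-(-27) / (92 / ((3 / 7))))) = -172753 / 17496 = -9.87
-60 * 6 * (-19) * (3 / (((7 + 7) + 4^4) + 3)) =75.16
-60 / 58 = -30 / 29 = -1.03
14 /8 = 7 /4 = 1.75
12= 12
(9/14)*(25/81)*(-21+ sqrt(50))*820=-10250/3+ 51250*sqrt(2)/63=-2266.22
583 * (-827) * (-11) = 5303551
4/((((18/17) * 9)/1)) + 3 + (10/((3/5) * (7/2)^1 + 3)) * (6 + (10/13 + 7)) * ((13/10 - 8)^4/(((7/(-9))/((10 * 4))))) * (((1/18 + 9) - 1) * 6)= -16945923567463/125307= -135235250.76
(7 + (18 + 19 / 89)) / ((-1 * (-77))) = 204 / 623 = 0.33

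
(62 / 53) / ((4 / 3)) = 93 / 106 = 0.88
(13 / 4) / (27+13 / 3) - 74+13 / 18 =-247621 / 3384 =-73.17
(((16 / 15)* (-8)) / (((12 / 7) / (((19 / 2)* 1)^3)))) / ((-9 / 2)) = 384104 / 405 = 948.40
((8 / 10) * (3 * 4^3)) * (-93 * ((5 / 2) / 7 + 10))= -1035648 / 7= -147949.71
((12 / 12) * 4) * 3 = 12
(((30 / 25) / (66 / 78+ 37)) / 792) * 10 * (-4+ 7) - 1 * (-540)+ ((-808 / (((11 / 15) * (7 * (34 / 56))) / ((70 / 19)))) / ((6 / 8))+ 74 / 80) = -732.59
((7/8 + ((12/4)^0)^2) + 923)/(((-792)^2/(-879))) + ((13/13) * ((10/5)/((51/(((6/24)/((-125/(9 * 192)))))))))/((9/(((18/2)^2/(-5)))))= -18698363107/17772480000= -1.05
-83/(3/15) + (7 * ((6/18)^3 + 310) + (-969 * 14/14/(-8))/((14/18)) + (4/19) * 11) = 54965489/28728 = 1913.31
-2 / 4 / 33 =-0.02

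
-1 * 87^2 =-7569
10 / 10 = 1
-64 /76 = -16 /19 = -0.84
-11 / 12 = -0.92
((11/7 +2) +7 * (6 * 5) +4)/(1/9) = 13707/7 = 1958.14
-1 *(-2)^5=32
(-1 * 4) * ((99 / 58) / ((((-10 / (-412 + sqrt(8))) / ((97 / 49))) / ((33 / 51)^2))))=-231.55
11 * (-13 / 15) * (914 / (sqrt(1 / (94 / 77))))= -11882 * sqrt(7238) / 105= -9627.41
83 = 83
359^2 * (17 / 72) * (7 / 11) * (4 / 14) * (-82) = -89830057 / 198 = -453687.16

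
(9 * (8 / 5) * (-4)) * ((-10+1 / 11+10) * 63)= -18144 / 55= -329.89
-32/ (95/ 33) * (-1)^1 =1056/ 95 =11.12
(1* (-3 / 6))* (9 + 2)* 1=-11 / 2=-5.50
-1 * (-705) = 705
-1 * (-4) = 4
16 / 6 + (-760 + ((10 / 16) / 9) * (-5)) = -54553 / 72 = -757.68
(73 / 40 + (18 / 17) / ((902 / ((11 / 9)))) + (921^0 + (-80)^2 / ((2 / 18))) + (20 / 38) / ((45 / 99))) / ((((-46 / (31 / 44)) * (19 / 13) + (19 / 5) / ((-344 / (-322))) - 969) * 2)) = -528776804111491 / 19476501447716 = -27.15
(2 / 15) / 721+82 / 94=0.87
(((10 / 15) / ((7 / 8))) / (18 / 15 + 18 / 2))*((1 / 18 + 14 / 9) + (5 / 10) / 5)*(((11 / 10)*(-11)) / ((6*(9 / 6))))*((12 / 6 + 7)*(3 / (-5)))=10648 / 11475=0.93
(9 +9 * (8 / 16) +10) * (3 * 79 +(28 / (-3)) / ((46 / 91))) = 708713 / 138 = 5135.60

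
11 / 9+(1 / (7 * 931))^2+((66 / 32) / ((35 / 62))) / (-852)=5288591749117 / 4342264587360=1.22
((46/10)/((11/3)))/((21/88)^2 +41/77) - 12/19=1.50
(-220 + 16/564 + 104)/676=-4088/23829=-0.17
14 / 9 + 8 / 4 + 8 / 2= 68 / 9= 7.56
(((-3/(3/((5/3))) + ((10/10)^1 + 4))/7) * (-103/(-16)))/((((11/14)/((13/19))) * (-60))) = -1339/30096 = -0.04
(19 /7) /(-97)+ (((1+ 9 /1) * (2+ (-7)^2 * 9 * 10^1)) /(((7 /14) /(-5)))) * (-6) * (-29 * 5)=-260630076019 /679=-383844000.03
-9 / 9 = -1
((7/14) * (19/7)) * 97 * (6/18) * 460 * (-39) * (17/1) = -93679690/7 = -13382812.86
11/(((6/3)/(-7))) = -77/2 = -38.50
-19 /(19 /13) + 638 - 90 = 535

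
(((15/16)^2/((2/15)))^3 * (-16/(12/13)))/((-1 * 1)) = 166587890625/33554432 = 4964.71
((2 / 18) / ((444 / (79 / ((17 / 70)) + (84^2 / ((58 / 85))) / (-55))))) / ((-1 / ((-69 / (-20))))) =-8561497 / 72234360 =-0.12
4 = 4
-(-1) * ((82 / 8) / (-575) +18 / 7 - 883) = -14175187 / 16100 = -880.45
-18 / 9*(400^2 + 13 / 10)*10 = -3200026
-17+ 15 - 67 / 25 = -117 / 25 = -4.68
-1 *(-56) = 56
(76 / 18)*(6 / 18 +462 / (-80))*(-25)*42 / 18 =434245 / 324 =1340.26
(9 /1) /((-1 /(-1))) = 9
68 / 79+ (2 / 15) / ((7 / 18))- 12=-29852 / 2765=-10.80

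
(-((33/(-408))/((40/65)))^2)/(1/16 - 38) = 20449/44908288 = 0.00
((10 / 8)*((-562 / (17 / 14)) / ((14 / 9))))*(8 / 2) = -25290 / 17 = -1487.65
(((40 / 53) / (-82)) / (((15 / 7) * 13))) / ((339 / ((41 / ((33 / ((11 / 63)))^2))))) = -4 / 3575738439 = -0.00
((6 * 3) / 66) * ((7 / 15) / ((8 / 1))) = 7 / 440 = 0.02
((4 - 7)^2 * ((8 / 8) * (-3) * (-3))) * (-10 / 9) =-90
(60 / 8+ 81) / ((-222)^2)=59 / 32856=0.00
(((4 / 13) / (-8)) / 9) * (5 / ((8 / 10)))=-25 / 936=-0.03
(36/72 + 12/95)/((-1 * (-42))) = 17/1140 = 0.01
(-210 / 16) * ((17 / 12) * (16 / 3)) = -595 / 6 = -99.17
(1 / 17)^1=1 / 17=0.06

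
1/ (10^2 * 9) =1/ 900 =0.00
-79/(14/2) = -79/7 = -11.29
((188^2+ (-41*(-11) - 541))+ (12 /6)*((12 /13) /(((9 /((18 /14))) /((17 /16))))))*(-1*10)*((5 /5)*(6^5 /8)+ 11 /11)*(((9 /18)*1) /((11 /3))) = -13377941715 /286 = -46776019.98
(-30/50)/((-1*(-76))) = -3/380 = -0.01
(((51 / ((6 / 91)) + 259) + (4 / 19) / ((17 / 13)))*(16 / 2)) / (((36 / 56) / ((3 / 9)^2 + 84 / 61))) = 1606374392 / 83997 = 19124.19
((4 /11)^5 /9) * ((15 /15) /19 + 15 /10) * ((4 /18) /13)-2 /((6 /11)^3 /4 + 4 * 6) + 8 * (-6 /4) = -207633779437433 /17183711854881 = -12.08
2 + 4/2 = 4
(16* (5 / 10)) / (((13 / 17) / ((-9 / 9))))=-10.46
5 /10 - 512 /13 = -1011 /26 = -38.88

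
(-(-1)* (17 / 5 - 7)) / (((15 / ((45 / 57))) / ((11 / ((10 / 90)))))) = -1782 / 95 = -18.76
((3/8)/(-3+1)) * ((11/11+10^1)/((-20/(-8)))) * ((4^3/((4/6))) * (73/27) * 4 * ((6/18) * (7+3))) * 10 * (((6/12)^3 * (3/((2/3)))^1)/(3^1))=-5353.33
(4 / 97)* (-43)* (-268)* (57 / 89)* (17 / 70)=22333512 / 302155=73.91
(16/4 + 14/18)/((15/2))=0.64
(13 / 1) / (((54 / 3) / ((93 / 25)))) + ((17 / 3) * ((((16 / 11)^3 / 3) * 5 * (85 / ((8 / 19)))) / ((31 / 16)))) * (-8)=-449772835451 / 18567450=-24223.73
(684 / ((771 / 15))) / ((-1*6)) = -570 / 257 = -2.22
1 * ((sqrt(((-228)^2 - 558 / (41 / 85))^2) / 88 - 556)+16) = 67797 / 1804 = 37.58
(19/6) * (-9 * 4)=-114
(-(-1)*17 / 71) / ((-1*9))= -17 / 639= -0.03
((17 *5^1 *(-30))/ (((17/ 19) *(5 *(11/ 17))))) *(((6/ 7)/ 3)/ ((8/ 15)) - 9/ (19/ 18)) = 7038.99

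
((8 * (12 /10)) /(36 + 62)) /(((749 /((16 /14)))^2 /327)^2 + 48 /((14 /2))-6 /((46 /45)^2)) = 5560609112064 /97935798355792468085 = 0.00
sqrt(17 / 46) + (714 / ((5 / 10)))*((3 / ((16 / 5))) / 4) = 335.30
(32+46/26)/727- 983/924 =-8884697/8732724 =-1.02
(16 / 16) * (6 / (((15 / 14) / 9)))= 252 / 5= 50.40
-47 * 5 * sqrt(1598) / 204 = -235 * sqrt(1598) / 204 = -46.05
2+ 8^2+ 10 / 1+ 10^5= 100076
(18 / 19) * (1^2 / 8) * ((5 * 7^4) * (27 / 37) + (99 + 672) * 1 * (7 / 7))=1586979 / 1406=1128.72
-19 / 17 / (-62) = 19 / 1054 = 0.02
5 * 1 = 5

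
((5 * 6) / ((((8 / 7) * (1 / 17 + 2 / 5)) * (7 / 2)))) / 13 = 425 / 338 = 1.26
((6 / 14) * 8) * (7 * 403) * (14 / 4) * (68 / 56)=41106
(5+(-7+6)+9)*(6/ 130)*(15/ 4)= 9/ 4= 2.25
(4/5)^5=1024/3125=0.33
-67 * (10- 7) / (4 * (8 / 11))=-2211 / 32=-69.09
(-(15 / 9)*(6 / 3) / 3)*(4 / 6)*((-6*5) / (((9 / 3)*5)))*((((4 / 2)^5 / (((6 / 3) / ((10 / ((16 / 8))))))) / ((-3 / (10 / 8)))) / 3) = -4000 / 243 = -16.46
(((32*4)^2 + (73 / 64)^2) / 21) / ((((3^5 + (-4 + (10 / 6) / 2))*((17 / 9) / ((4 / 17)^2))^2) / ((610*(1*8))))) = 3316112276130 / 243137732537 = 13.64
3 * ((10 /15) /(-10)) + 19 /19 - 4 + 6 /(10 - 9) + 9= 59 /5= 11.80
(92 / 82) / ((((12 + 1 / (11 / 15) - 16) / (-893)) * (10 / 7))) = 1581503 / 5945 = 266.02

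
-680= -680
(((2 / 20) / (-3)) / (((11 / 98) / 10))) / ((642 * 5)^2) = -49 / 170017650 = -0.00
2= 2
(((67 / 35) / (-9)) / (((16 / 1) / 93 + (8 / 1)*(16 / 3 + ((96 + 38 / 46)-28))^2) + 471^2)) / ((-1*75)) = 1098733 / 102992702649375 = 0.00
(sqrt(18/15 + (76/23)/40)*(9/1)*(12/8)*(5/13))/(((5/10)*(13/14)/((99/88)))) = 8505*sqrt(2714)/31096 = 14.25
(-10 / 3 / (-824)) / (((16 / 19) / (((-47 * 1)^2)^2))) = 463569695 / 19776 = 23441.02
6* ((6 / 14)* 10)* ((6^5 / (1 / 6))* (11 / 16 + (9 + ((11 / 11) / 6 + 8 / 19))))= 1639550160 / 133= 12327444.81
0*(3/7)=0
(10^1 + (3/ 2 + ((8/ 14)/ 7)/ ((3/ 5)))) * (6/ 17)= 3421/ 833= 4.11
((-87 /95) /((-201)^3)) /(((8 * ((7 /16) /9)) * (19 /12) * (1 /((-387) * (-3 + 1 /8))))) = 774387 /3800140505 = 0.00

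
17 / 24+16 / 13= 605 / 312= 1.94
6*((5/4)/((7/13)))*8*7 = 780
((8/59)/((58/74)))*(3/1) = 888/1711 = 0.52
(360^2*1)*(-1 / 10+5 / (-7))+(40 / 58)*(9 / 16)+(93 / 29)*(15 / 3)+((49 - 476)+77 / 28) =-21505669 / 203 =-105939.26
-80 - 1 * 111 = -191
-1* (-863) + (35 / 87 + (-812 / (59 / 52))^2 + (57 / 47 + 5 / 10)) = 14604907352519 / 28467618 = 513035.81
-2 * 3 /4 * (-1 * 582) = 873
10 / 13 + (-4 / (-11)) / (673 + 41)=39296 / 51051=0.77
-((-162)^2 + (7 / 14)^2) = -104977 / 4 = -26244.25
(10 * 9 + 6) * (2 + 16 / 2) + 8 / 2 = 964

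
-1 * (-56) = 56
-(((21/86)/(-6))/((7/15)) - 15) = 2595/172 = 15.09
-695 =-695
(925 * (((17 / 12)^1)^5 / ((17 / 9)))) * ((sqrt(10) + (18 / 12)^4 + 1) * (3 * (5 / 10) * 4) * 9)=77256925 * sqrt(10) / 512 + 7493921725 / 8192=1391949.13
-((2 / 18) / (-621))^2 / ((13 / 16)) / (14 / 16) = -0.00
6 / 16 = 3 / 8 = 0.38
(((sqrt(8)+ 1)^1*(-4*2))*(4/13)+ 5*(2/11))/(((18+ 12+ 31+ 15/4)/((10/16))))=-160*sqrt(2)/3367 - 15/1001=-0.08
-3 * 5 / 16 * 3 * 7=-315 / 16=-19.69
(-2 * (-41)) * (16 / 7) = 1312 / 7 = 187.43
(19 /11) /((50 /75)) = 57 /22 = 2.59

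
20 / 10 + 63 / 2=67 / 2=33.50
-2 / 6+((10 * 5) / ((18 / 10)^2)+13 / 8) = 10837 / 648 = 16.72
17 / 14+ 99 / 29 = 4.63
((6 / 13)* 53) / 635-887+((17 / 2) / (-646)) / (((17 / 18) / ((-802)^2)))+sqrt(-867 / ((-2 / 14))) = -26258383631 / 2666365+17* sqrt(21) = -9770.10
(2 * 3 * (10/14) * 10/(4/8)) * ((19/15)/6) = 380/21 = 18.10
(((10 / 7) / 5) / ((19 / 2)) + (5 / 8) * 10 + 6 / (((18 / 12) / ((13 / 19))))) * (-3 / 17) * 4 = -14391 / 2261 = -6.36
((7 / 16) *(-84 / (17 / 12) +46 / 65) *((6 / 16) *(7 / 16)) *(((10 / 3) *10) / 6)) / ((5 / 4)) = -1586081 / 84864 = -18.69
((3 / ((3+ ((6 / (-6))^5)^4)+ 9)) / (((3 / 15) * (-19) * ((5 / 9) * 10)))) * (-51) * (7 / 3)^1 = 3213 / 2470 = 1.30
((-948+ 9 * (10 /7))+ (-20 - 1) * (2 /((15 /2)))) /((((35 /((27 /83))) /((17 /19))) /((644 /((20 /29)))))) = -10080393678 /1379875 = -7305.29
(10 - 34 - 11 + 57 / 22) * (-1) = 713 / 22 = 32.41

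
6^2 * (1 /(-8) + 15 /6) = 171 /2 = 85.50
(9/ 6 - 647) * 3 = -3873/ 2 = -1936.50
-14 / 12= -1.17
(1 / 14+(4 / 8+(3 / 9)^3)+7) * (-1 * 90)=-14380 / 21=-684.76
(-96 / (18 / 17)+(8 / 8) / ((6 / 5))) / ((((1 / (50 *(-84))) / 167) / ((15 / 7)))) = 135019500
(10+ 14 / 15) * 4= 656 / 15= 43.73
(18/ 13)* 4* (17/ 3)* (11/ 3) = 1496/ 13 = 115.08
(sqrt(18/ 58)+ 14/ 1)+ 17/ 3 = 3 * sqrt(29)/ 29+ 59/ 3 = 20.22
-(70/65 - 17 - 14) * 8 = 3112/13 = 239.38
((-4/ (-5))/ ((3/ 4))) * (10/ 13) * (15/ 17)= 160/ 221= 0.72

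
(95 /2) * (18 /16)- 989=-14969 /16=-935.56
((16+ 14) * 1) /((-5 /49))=-294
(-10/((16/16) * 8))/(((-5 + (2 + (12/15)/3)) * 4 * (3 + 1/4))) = 75/2132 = 0.04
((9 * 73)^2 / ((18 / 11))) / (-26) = -527571 / 52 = -10145.60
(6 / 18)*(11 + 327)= 338 / 3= 112.67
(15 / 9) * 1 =5 / 3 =1.67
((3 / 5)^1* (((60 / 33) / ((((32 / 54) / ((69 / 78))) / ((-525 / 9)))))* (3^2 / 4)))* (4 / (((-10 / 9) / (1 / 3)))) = 586845 / 2288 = 256.49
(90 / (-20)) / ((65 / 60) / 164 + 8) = -8856 / 15757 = -0.56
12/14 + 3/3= 13/7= 1.86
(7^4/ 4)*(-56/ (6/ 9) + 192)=64827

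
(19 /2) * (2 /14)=19 /14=1.36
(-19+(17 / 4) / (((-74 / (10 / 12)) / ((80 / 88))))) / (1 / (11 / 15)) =-13.97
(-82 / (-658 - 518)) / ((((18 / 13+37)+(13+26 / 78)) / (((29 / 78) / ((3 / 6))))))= 1189 / 1185996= 0.00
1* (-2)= -2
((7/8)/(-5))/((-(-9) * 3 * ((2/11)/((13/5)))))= -1001/10800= -0.09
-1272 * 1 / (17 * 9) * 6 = -848 / 17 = -49.88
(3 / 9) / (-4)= -1 / 12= -0.08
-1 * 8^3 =-512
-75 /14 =-5.36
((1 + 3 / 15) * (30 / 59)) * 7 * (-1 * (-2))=504 / 59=8.54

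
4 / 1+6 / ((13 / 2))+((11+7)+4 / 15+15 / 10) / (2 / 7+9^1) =7.05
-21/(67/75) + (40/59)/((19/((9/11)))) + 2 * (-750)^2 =929429727795/826177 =1124976.52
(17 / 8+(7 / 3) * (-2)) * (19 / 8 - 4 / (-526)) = -101931 / 16832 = -6.06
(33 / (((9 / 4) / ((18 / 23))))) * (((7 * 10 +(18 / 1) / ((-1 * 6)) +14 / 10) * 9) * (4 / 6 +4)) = 3792096 / 115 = 32974.75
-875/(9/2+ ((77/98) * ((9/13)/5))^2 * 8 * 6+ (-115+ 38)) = 362293750/29783401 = 12.16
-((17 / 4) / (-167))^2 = -289 / 446224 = -0.00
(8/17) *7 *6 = 336/17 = 19.76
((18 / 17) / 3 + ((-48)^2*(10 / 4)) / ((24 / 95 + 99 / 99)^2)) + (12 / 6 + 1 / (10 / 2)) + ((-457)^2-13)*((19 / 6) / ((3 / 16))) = 249989902201 / 70805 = 3530681.48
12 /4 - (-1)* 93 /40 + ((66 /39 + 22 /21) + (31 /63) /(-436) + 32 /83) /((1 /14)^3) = 363213975407 /42339960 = 8578.51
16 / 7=2.29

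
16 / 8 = 2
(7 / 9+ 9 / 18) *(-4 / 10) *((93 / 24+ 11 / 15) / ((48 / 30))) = -12719 / 8640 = -1.47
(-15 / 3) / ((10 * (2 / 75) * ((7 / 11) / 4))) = -825 / 7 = -117.86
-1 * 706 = -706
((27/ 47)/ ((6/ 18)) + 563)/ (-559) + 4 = 78550/ 26273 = 2.99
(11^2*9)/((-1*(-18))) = 121/2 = 60.50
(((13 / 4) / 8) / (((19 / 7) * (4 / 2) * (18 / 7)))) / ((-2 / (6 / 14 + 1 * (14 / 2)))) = -1183 / 10944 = -0.11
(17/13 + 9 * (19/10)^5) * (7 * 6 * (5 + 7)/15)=6119475243/812500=7531.66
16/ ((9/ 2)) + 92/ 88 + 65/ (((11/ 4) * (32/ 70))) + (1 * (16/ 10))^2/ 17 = 863779/ 15300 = 56.46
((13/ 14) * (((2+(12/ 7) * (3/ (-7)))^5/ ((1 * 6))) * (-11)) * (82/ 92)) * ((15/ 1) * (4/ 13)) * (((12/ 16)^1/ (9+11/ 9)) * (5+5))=-17430858586350/ 1046005847047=-16.66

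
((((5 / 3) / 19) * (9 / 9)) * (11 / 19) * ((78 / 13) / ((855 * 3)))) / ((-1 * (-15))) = 22 / 2777895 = 0.00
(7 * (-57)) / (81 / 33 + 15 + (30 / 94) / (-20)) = -275044 / 12021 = -22.88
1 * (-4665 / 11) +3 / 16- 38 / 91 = -6795925 / 16016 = -424.32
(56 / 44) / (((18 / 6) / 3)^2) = 14 / 11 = 1.27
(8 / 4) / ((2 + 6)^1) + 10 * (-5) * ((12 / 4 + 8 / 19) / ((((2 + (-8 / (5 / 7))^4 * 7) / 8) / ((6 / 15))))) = 49308143 / 201232572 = 0.25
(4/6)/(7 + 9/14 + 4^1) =28/489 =0.06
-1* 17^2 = -289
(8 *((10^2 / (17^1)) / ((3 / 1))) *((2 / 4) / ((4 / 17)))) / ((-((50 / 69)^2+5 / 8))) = -253920 / 8761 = -28.98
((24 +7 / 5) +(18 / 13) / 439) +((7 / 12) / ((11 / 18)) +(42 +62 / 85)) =737303869 / 10672090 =69.09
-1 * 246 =-246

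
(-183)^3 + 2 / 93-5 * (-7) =-6128451.98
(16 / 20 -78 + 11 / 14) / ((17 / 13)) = -69537 / 1190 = -58.43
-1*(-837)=837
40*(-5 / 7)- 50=-550 / 7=-78.57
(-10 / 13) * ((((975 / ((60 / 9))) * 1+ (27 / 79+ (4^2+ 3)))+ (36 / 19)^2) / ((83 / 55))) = -5307385325 / 61544002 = -86.24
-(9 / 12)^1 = -3 / 4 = -0.75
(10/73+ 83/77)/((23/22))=13658/11753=1.16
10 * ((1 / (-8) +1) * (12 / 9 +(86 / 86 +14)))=1715 / 12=142.92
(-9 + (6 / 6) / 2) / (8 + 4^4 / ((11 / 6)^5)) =-2737867 / 6558128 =-0.42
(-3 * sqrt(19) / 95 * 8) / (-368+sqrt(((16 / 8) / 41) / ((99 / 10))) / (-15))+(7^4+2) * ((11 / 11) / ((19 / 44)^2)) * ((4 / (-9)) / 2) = -1033824 / 361 - 108 * sqrt(42845) / 587476929505+80660448 * sqrt(19) / 117495385901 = -2863.78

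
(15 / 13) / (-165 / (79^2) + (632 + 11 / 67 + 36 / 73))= 457870965 / 251041541296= 0.00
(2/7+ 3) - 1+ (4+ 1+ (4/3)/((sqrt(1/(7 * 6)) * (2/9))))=51/7+ 6 * sqrt(42)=46.17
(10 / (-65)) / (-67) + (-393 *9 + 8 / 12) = -9240433 / 2613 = -3536.33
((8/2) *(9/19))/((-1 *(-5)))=36/95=0.38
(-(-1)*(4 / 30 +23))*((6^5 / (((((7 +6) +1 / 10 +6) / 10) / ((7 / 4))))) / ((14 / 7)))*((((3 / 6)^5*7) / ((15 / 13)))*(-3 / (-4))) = 17904159 / 1528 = 11717.38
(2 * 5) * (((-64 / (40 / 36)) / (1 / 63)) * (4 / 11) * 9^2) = -11757312 / 11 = -1068846.55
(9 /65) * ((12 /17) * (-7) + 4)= -144 /1105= -0.13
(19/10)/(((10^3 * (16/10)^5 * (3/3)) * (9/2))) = 95/2359296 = 0.00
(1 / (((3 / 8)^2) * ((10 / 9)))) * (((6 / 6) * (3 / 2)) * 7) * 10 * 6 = 4032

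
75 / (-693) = -25 / 231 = -0.11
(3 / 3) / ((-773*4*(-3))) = 1 / 9276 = 0.00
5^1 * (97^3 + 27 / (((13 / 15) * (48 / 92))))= 237310505 / 52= 4563663.56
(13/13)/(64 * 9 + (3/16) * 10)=8/4623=0.00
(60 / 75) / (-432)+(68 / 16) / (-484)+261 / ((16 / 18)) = 76739051 / 261360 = 293.61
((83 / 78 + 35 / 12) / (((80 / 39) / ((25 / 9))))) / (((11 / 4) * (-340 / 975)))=-67275 / 11968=-5.62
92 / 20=23 / 5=4.60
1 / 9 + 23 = 23.11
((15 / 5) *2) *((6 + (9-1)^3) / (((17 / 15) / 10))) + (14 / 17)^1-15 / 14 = 6526741 / 238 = 27423.28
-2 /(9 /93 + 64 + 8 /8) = -31 /1009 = -0.03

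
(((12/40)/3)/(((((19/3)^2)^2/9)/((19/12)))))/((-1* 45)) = -27/1371800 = -0.00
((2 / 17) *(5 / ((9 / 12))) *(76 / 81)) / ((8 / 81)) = 380 / 51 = 7.45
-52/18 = -26/9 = -2.89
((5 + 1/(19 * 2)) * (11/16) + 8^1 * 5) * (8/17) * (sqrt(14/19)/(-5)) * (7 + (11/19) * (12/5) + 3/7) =-38733186 * sqrt(266)/20405525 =-30.96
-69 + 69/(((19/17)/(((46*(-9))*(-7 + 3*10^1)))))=-11170617/19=-587927.21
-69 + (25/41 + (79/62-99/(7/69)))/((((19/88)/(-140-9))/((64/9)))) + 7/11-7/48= 1279811333665819/267764112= 4779622.35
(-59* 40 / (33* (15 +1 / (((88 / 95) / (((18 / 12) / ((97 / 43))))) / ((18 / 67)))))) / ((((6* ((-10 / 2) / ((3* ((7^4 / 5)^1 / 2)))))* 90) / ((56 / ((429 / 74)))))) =30521118312832 / 2516109935625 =12.13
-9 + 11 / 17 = -142 / 17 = -8.35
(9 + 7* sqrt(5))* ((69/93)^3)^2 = 4.11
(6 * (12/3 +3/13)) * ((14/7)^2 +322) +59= 108347/13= 8334.38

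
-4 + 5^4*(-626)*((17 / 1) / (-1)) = 6651246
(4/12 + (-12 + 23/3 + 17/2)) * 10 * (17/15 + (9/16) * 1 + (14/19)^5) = 3410550159/39617584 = 86.09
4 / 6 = 2 / 3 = 0.67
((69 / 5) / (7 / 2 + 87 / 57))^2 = 6874884 / 912025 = 7.54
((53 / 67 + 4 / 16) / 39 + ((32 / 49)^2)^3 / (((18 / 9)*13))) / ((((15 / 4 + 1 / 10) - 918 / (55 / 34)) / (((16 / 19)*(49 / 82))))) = -629693290207960 / 23766279503742607741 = -0.00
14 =14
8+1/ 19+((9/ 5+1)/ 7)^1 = 803/ 95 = 8.45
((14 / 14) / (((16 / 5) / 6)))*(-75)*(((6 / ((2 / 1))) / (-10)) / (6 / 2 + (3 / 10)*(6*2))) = 1125 / 176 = 6.39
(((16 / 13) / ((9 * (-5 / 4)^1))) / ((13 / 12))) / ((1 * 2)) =-128 / 2535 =-0.05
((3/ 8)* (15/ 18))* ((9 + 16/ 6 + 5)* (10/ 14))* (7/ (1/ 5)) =3125/ 24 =130.21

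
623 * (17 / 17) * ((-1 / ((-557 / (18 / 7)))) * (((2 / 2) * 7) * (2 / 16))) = 5607 / 2228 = 2.52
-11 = -11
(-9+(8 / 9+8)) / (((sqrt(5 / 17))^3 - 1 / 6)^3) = 1156939573680*sqrt(85) / 70444997+10666681391928 / 70444997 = 302833.96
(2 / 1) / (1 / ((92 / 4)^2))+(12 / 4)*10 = 1088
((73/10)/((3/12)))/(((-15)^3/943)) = -137678/16875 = -8.16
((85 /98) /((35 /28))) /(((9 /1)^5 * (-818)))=-17 /1183401009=-0.00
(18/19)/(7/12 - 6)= -216/1235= -0.17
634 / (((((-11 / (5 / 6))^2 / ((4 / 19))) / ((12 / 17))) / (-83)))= -5262200 / 117249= -44.88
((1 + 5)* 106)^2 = 404496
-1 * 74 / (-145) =74 / 145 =0.51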